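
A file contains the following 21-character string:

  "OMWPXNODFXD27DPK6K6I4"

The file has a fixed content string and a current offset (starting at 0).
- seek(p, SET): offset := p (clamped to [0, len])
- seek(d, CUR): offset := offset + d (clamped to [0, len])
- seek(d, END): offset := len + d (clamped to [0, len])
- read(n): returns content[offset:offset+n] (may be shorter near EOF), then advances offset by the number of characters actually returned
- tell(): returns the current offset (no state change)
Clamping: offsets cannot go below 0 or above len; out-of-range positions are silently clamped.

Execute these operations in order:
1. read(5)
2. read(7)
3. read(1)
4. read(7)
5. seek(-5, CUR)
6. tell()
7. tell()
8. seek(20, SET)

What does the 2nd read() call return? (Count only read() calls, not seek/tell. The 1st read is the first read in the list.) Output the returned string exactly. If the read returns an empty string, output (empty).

After 1 (read(5)): returned 'OMWPX', offset=5
After 2 (read(7)): returned 'NODFXD2', offset=12
After 3 (read(1)): returned '7', offset=13
After 4 (read(7)): returned 'DPK6K6I', offset=20
After 5 (seek(-5, CUR)): offset=15
After 6 (tell()): offset=15
After 7 (tell()): offset=15
After 8 (seek(20, SET)): offset=20

Answer: NODFXD2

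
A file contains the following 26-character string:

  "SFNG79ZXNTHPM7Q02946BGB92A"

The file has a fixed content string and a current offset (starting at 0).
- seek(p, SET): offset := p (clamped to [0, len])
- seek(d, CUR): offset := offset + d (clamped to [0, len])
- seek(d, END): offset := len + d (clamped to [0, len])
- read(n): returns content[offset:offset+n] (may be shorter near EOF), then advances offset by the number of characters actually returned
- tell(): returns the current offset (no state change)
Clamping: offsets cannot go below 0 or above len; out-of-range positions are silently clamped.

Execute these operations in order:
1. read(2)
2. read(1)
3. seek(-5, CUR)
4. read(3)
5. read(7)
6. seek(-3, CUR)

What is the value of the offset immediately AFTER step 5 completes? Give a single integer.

Answer: 10

Derivation:
After 1 (read(2)): returned 'SF', offset=2
After 2 (read(1)): returned 'N', offset=3
After 3 (seek(-5, CUR)): offset=0
After 4 (read(3)): returned 'SFN', offset=3
After 5 (read(7)): returned 'G79ZXNT', offset=10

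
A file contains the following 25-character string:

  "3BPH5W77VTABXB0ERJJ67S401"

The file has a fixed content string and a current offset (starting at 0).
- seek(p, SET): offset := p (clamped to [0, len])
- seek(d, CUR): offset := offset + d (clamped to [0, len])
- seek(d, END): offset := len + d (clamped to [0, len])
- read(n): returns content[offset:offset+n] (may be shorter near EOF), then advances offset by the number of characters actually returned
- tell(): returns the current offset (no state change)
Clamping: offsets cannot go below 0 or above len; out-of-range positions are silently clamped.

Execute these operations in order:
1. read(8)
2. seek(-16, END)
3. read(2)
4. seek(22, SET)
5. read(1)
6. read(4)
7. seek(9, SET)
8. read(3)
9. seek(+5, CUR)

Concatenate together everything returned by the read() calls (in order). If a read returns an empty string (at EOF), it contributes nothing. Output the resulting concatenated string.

After 1 (read(8)): returned '3BPH5W77', offset=8
After 2 (seek(-16, END)): offset=9
After 3 (read(2)): returned 'TA', offset=11
After 4 (seek(22, SET)): offset=22
After 5 (read(1)): returned '4', offset=23
After 6 (read(4)): returned '01', offset=25
After 7 (seek(9, SET)): offset=9
After 8 (read(3)): returned 'TAB', offset=12
After 9 (seek(+5, CUR)): offset=17

Answer: 3BPH5W77TA401TAB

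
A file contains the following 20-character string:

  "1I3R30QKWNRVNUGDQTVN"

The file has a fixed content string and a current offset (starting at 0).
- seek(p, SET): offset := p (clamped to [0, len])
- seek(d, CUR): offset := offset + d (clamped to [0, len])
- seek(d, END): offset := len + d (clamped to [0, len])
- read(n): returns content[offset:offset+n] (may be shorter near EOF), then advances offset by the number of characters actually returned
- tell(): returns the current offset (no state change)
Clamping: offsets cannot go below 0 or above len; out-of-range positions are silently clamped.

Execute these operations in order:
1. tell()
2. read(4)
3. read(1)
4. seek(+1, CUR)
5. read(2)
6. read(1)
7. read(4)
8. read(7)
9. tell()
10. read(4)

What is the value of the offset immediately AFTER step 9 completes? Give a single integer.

After 1 (tell()): offset=0
After 2 (read(4)): returned '1I3R', offset=4
After 3 (read(1)): returned '3', offset=5
After 4 (seek(+1, CUR)): offset=6
After 5 (read(2)): returned 'QK', offset=8
After 6 (read(1)): returned 'W', offset=9
After 7 (read(4)): returned 'NRVN', offset=13
After 8 (read(7)): returned 'UGDQTVN', offset=20
After 9 (tell()): offset=20

Answer: 20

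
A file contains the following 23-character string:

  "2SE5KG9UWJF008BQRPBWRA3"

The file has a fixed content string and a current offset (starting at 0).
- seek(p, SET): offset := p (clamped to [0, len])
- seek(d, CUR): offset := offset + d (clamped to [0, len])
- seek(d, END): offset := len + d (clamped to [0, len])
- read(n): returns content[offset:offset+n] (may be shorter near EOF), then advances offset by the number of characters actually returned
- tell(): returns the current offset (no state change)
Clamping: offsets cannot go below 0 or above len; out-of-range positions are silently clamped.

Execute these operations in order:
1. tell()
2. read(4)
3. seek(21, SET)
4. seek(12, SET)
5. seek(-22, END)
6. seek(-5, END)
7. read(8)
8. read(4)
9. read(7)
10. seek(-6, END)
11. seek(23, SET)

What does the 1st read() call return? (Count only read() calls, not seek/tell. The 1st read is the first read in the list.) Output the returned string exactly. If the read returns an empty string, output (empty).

After 1 (tell()): offset=0
After 2 (read(4)): returned '2SE5', offset=4
After 3 (seek(21, SET)): offset=21
After 4 (seek(12, SET)): offset=12
After 5 (seek(-22, END)): offset=1
After 6 (seek(-5, END)): offset=18
After 7 (read(8)): returned 'BWRA3', offset=23
After 8 (read(4)): returned '', offset=23
After 9 (read(7)): returned '', offset=23
After 10 (seek(-6, END)): offset=17
After 11 (seek(23, SET)): offset=23

Answer: 2SE5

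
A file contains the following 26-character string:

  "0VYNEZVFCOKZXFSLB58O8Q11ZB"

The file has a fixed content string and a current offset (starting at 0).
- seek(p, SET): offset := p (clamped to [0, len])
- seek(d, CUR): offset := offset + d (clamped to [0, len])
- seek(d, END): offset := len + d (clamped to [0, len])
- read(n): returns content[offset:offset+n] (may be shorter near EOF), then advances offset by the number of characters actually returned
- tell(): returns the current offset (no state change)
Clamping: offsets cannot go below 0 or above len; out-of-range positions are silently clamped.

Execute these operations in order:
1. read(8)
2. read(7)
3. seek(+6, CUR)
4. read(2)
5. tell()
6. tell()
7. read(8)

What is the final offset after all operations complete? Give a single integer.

After 1 (read(8)): returned '0VYNEZVF', offset=8
After 2 (read(7)): returned 'COKZXFS', offset=15
After 3 (seek(+6, CUR)): offset=21
After 4 (read(2)): returned 'Q1', offset=23
After 5 (tell()): offset=23
After 6 (tell()): offset=23
After 7 (read(8)): returned '1ZB', offset=26

Answer: 26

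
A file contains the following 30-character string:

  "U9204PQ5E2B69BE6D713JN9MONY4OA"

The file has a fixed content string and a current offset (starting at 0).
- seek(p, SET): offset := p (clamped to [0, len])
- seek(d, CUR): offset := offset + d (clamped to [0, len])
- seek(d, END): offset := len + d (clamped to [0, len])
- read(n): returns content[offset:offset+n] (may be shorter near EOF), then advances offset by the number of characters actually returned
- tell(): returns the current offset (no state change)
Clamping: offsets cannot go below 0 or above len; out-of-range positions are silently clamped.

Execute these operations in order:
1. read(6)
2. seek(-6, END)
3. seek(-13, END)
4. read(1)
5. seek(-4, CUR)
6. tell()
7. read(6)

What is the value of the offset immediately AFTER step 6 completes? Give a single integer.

After 1 (read(6)): returned 'U9204P', offset=6
After 2 (seek(-6, END)): offset=24
After 3 (seek(-13, END)): offset=17
After 4 (read(1)): returned '7', offset=18
After 5 (seek(-4, CUR)): offset=14
After 6 (tell()): offset=14

Answer: 14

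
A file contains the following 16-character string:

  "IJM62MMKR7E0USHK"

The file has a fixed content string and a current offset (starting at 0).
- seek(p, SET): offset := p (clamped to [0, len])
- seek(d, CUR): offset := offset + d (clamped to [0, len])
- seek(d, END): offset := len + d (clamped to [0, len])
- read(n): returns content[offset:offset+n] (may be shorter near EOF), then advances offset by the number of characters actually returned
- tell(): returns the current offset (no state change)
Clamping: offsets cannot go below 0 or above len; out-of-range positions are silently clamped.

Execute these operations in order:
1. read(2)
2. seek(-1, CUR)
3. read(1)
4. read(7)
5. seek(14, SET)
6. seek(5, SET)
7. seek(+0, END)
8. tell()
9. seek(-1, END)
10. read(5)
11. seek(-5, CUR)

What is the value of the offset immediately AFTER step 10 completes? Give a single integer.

After 1 (read(2)): returned 'IJ', offset=2
After 2 (seek(-1, CUR)): offset=1
After 3 (read(1)): returned 'J', offset=2
After 4 (read(7)): returned 'M62MMKR', offset=9
After 5 (seek(14, SET)): offset=14
After 6 (seek(5, SET)): offset=5
After 7 (seek(+0, END)): offset=16
After 8 (tell()): offset=16
After 9 (seek(-1, END)): offset=15
After 10 (read(5)): returned 'K', offset=16

Answer: 16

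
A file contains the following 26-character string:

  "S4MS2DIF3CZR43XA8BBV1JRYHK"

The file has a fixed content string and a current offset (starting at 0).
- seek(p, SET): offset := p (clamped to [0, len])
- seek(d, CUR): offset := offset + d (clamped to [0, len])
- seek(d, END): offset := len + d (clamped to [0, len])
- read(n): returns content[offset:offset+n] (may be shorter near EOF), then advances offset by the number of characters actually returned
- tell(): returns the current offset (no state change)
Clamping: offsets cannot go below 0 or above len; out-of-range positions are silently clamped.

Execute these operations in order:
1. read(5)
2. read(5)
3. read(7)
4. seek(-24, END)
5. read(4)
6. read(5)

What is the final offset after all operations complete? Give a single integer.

After 1 (read(5)): returned 'S4MS2', offset=5
After 2 (read(5)): returned 'DIF3C', offset=10
After 3 (read(7)): returned 'ZR43XA8', offset=17
After 4 (seek(-24, END)): offset=2
After 5 (read(4)): returned 'MS2D', offset=6
After 6 (read(5)): returned 'IF3CZ', offset=11

Answer: 11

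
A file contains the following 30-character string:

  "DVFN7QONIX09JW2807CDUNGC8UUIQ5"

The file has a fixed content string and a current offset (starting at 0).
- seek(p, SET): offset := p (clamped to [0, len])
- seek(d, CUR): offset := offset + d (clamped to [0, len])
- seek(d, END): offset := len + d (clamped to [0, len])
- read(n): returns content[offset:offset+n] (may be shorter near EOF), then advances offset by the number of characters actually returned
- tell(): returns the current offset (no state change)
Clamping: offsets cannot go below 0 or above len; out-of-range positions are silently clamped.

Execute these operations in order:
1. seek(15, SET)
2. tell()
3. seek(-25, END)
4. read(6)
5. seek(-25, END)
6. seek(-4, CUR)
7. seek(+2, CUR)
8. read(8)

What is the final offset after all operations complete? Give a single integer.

Answer: 11

Derivation:
After 1 (seek(15, SET)): offset=15
After 2 (tell()): offset=15
After 3 (seek(-25, END)): offset=5
After 4 (read(6)): returned 'QONIX0', offset=11
After 5 (seek(-25, END)): offset=5
After 6 (seek(-4, CUR)): offset=1
After 7 (seek(+2, CUR)): offset=3
After 8 (read(8)): returned 'N7QONIX0', offset=11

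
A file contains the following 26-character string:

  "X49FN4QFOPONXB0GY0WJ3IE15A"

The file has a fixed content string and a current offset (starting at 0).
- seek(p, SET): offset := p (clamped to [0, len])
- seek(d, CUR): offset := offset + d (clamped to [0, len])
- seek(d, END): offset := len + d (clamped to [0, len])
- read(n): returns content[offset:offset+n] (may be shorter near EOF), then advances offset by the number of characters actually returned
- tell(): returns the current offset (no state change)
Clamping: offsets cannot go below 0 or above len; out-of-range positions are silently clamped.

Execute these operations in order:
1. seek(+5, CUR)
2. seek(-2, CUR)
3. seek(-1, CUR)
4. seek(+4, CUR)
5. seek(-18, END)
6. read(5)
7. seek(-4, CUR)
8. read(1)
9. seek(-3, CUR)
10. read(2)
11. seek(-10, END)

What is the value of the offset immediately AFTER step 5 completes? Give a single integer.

After 1 (seek(+5, CUR)): offset=5
After 2 (seek(-2, CUR)): offset=3
After 3 (seek(-1, CUR)): offset=2
After 4 (seek(+4, CUR)): offset=6
After 5 (seek(-18, END)): offset=8

Answer: 8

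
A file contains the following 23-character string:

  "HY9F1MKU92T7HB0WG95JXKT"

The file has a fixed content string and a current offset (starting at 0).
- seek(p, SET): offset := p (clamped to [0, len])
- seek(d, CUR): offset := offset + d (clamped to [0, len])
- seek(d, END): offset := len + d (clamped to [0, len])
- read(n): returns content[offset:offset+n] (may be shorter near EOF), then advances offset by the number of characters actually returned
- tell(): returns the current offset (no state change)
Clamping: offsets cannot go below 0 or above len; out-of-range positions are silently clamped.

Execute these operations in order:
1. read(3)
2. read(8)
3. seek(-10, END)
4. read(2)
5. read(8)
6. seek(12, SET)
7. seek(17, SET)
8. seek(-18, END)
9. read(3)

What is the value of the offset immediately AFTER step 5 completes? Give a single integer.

Answer: 23

Derivation:
After 1 (read(3)): returned 'HY9', offset=3
After 2 (read(8)): returned 'F1MKU92T', offset=11
After 3 (seek(-10, END)): offset=13
After 4 (read(2)): returned 'B0', offset=15
After 5 (read(8)): returned 'WG95JXKT', offset=23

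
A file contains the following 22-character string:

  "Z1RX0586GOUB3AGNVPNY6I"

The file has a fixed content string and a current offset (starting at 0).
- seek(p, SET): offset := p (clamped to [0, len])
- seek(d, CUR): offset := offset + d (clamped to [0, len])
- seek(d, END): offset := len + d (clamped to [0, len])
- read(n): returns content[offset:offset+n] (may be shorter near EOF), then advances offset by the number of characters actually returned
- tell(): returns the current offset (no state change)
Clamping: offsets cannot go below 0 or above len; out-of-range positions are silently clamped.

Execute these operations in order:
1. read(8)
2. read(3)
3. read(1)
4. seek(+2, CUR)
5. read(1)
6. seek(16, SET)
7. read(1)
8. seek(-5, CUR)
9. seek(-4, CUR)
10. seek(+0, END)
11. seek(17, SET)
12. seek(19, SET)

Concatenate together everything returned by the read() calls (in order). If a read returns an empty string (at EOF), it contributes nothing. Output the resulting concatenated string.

After 1 (read(8)): returned 'Z1RX0586', offset=8
After 2 (read(3)): returned 'GOU', offset=11
After 3 (read(1)): returned 'B', offset=12
After 4 (seek(+2, CUR)): offset=14
After 5 (read(1)): returned 'G', offset=15
After 6 (seek(16, SET)): offset=16
After 7 (read(1)): returned 'V', offset=17
After 8 (seek(-5, CUR)): offset=12
After 9 (seek(-4, CUR)): offset=8
After 10 (seek(+0, END)): offset=22
After 11 (seek(17, SET)): offset=17
After 12 (seek(19, SET)): offset=19

Answer: Z1RX0586GOUBGV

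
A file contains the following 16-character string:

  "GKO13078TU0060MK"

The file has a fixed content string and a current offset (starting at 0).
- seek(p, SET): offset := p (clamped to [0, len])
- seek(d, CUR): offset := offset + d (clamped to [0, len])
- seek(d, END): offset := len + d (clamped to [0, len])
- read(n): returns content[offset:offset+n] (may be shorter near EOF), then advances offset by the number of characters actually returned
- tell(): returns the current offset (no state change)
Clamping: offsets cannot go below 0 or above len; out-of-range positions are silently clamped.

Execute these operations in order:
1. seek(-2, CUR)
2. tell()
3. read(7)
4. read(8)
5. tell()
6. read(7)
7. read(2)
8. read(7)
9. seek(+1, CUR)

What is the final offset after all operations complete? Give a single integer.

After 1 (seek(-2, CUR)): offset=0
After 2 (tell()): offset=0
After 3 (read(7)): returned 'GKO1307', offset=7
After 4 (read(8)): returned '8TU0060M', offset=15
After 5 (tell()): offset=15
After 6 (read(7)): returned 'K', offset=16
After 7 (read(2)): returned '', offset=16
After 8 (read(7)): returned '', offset=16
After 9 (seek(+1, CUR)): offset=16

Answer: 16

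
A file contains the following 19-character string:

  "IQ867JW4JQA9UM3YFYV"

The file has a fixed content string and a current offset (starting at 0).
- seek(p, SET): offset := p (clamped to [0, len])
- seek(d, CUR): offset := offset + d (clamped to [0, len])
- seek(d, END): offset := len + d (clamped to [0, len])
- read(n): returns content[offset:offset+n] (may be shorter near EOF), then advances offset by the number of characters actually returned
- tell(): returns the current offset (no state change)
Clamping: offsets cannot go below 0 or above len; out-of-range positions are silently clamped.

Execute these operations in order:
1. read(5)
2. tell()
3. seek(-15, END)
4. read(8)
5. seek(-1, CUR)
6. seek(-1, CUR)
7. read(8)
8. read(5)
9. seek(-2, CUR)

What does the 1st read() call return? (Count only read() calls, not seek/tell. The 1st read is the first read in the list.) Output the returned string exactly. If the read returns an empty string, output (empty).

Answer: IQ867

Derivation:
After 1 (read(5)): returned 'IQ867', offset=5
After 2 (tell()): offset=5
After 3 (seek(-15, END)): offset=4
After 4 (read(8)): returned '7JW4JQA9', offset=12
After 5 (seek(-1, CUR)): offset=11
After 6 (seek(-1, CUR)): offset=10
After 7 (read(8)): returned 'A9UM3YFY', offset=18
After 8 (read(5)): returned 'V', offset=19
After 9 (seek(-2, CUR)): offset=17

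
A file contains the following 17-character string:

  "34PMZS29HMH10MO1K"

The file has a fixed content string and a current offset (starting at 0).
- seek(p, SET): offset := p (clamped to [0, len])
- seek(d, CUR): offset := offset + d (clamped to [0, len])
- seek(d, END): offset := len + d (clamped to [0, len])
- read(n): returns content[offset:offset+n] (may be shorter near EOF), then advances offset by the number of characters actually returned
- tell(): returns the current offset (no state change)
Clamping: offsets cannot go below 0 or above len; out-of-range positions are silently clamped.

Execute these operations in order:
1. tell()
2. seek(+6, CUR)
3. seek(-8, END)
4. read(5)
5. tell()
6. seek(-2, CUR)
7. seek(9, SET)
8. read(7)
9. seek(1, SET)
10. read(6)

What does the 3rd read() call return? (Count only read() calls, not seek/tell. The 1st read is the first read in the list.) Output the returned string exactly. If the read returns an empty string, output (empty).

After 1 (tell()): offset=0
After 2 (seek(+6, CUR)): offset=6
After 3 (seek(-8, END)): offset=9
After 4 (read(5)): returned 'MH10M', offset=14
After 5 (tell()): offset=14
After 6 (seek(-2, CUR)): offset=12
After 7 (seek(9, SET)): offset=9
After 8 (read(7)): returned 'MH10MO1', offset=16
After 9 (seek(1, SET)): offset=1
After 10 (read(6)): returned '4PMZS2', offset=7

Answer: 4PMZS2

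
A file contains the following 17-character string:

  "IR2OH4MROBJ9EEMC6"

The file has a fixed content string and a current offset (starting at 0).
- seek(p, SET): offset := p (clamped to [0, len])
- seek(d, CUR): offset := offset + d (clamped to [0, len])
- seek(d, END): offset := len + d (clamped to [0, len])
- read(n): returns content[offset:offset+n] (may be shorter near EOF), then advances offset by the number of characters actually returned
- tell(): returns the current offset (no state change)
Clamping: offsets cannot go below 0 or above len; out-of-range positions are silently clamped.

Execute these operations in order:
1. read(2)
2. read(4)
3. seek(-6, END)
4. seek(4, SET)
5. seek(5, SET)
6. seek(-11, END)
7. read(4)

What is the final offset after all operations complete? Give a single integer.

After 1 (read(2)): returned 'IR', offset=2
After 2 (read(4)): returned '2OH4', offset=6
After 3 (seek(-6, END)): offset=11
After 4 (seek(4, SET)): offset=4
After 5 (seek(5, SET)): offset=5
After 6 (seek(-11, END)): offset=6
After 7 (read(4)): returned 'MROB', offset=10

Answer: 10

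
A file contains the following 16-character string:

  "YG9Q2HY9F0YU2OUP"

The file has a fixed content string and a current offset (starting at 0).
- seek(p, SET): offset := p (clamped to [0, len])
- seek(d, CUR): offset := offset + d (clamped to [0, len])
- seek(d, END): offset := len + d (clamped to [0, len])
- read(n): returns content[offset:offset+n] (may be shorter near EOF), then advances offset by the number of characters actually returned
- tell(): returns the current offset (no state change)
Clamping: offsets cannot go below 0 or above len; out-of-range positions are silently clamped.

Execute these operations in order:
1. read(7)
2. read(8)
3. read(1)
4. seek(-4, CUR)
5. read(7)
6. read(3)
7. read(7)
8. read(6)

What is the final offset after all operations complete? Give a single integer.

After 1 (read(7)): returned 'YG9Q2HY', offset=7
After 2 (read(8)): returned '9F0YU2OU', offset=15
After 3 (read(1)): returned 'P', offset=16
After 4 (seek(-4, CUR)): offset=12
After 5 (read(7)): returned '2OUP', offset=16
After 6 (read(3)): returned '', offset=16
After 7 (read(7)): returned '', offset=16
After 8 (read(6)): returned '', offset=16

Answer: 16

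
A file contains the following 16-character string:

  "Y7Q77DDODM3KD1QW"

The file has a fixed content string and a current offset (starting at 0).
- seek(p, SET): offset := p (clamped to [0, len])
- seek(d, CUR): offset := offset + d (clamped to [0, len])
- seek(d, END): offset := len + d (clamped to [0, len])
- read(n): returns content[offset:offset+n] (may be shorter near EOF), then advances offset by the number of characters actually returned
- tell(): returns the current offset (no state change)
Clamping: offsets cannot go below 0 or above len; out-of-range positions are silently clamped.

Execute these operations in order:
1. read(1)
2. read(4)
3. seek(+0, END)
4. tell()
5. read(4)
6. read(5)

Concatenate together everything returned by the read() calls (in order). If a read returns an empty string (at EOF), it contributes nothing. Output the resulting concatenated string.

After 1 (read(1)): returned 'Y', offset=1
After 2 (read(4)): returned '7Q77', offset=5
After 3 (seek(+0, END)): offset=16
After 4 (tell()): offset=16
After 5 (read(4)): returned '', offset=16
After 6 (read(5)): returned '', offset=16

Answer: Y7Q77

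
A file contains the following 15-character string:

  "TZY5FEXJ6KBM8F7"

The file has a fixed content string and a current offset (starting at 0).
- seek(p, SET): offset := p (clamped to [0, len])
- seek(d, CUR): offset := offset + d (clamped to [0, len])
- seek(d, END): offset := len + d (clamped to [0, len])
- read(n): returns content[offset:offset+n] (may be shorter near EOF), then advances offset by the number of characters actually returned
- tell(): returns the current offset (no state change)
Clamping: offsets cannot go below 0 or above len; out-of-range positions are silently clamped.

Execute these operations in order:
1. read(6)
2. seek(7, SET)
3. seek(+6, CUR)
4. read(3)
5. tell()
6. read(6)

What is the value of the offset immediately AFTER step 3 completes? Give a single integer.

Answer: 13

Derivation:
After 1 (read(6)): returned 'TZY5FE', offset=6
After 2 (seek(7, SET)): offset=7
After 3 (seek(+6, CUR)): offset=13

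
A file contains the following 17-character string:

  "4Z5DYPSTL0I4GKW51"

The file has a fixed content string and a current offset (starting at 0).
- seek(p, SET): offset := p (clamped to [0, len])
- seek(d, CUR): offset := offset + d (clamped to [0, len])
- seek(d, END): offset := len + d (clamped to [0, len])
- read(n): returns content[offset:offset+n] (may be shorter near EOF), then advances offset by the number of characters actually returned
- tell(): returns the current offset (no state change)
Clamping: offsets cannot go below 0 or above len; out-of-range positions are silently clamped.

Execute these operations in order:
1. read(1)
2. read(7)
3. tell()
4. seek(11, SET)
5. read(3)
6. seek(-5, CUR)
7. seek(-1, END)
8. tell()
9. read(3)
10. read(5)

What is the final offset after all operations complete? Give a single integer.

Answer: 17

Derivation:
After 1 (read(1)): returned '4', offset=1
After 2 (read(7)): returned 'Z5DYPST', offset=8
After 3 (tell()): offset=8
After 4 (seek(11, SET)): offset=11
After 5 (read(3)): returned '4GK', offset=14
After 6 (seek(-5, CUR)): offset=9
After 7 (seek(-1, END)): offset=16
After 8 (tell()): offset=16
After 9 (read(3)): returned '1', offset=17
After 10 (read(5)): returned '', offset=17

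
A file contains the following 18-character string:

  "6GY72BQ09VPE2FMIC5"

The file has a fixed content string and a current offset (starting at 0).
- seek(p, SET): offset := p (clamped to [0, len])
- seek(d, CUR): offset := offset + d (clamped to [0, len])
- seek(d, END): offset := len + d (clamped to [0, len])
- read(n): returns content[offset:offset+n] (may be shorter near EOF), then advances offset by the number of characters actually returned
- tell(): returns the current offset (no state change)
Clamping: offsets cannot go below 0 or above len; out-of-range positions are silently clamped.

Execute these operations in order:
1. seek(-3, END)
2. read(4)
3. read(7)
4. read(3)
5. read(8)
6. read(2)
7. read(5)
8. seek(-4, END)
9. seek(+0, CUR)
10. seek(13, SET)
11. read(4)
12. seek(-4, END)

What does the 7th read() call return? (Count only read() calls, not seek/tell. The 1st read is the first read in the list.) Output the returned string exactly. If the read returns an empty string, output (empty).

After 1 (seek(-3, END)): offset=15
After 2 (read(4)): returned 'IC5', offset=18
After 3 (read(7)): returned '', offset=18
After 4 (read(3)): returned '', offset=18
After 5 (read(8)): returned '', offset=18
After 6 (read(2)): returned '', offset=18
After 7 (read(5)): returned '', offset=18
After 8 (seek(-4, END)): offset=14
After 9 (seek(+0, CUR)): offset=14
After 10 (seek(13, SET)): offset=13
After 11 (read(4)): returned 'FMIC', offset=17
After 12 (seek(-4, END)): offset=14

Answer: FMIC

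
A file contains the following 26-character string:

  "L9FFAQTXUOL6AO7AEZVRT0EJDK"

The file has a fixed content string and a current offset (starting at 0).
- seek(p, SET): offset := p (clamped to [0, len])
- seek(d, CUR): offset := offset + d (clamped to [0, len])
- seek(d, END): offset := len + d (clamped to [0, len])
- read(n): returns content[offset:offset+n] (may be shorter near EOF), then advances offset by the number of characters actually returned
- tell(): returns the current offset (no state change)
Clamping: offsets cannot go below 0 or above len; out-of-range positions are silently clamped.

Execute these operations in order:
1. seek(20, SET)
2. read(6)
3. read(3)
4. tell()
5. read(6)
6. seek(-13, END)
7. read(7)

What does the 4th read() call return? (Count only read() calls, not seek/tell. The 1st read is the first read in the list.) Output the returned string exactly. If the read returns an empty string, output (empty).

After 1 (seek(20, SET)): offset=20
After 2 (read(6)): returned 'T0EJDK', offset=26
After 3 (read(3)): returned '', offset=26
After 4 (tell()): offset=26
After 5 (read(6)): returned '', offset=26
After 6 (seek(-13, END)): offset=13
After 7 (read(7)): returned 'O7AEZVR', offset=20

Answer: O7AEZVR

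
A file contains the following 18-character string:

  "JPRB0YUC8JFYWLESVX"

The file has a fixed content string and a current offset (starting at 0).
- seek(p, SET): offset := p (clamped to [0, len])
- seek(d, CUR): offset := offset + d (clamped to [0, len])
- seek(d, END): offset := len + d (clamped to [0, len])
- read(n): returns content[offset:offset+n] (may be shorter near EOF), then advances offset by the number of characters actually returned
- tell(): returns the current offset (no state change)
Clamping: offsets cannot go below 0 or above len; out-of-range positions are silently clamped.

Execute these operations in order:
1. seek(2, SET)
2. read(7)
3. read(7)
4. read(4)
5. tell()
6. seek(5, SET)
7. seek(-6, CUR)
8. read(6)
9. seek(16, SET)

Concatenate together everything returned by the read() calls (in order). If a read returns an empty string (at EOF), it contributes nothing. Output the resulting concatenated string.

Answer: RB0YUC8JFYWLESVXJPRB0Y

Derivation:
After 1 (seek(2, SET)): offset=2
After 2 (read(7)): returned 'RB0YUC8', offset=9
After 3 (read(7)): returned 'JFYWLES', offset=16
After 4 (read(4)): returned 'VX', offset=18
After 5 (tell()): offset=18
After 6 (seek(5, SET)): offset=5
After 7 (seek(-6, CUR)): offset=0
After 8 (read(6)): returned 'JPRB0Y', offset=6
After 9 (seek(16, SET)): offset=16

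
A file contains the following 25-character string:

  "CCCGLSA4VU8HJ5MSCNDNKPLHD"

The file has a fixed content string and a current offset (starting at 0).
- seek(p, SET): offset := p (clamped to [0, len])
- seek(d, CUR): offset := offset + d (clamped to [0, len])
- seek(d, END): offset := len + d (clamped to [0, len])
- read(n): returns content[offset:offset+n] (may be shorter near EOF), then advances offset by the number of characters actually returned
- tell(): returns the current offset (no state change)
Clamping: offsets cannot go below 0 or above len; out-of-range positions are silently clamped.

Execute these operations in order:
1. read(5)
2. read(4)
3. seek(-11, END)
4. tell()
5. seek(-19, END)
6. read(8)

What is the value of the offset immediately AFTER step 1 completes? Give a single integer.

Answer: 5

Derivation:
After 1 (read(5)): returned 'CCCGL', offset=5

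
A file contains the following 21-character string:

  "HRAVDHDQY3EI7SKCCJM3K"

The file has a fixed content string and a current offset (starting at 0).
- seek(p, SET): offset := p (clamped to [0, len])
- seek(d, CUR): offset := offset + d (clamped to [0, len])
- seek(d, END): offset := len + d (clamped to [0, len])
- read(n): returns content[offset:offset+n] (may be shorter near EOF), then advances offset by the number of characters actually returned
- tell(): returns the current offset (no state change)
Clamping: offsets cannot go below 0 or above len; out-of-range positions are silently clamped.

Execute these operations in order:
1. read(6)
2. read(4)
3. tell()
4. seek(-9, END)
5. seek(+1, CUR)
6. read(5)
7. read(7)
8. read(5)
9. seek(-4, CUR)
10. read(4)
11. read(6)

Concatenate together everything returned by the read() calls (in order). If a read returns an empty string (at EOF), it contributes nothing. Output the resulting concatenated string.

After 1 (read(6)): returned 'HRAVDH', offset=6
After 2 (read(4)): returned 'DQY3', offset=10
After 3 (tell()): offset=10
After 4 (seek(-9, END)): offset=12
After 5 (seek(+1, CUR)): offset=13
After 6 (read(5)): returned 'SKCCJ', offset=18
After 7 (read(7)): returned 'M3K', offset=21
After 8 (read(5)): returned '', offset=21
After 9 (seek(-4, CUR)): offset=17
After 10 (read(4)): returned 'JM3K', offset=21
After 11 (read(6)): returned '', offset=21

Answer: HRAVDHDQY3SKCCJM3KJM3K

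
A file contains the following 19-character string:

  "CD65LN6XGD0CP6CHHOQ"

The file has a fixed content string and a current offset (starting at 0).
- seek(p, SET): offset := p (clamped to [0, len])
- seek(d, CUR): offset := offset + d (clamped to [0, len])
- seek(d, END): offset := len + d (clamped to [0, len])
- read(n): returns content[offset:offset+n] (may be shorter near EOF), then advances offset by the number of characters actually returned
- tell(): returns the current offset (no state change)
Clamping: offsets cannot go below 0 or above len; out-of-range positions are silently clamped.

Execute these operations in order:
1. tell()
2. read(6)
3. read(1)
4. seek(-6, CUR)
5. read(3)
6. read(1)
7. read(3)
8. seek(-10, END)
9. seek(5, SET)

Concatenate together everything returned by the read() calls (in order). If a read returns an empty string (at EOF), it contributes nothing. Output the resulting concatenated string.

Answer: CD65LN6D65LN6X

Derivation:
After 1 (tell()): offset=0
After 2 (read(6)): returned 'CD65LN', offset=6
After 3 (read(1)): returned '6', offset=7
After 4 (seek(-6, CUR)): offset=1
After 5 (read(3)): returned 'D65', offset=4
After 6 (read(1)): returned 'L', offset=5
After 7 (read(3)): returned 'N6X', offset=8
After 8 (seek(-10, END)): offset=9
After 9 (seek(5, SET)): offset=5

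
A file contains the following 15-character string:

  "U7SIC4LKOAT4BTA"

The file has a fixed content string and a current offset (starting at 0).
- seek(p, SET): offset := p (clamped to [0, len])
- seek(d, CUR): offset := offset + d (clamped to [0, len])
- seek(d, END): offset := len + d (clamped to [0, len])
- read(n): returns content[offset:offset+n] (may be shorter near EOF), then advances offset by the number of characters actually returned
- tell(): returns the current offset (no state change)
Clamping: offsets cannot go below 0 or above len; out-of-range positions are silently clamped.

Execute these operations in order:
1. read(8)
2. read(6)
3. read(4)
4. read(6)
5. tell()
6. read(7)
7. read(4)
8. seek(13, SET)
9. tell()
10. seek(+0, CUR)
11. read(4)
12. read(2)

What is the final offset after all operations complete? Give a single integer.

After 1 (read(8)): returned 'U7SIC4LK', offset=8
After 2 (read(6)): returned 'OAT4BT', offset=14
After 3 (read(4)): returned 'A', offset=15
After 4 (read(6)): returned '', offset=15
After 5 (tell()): offset=15
After 6 (read(7)): returned '', offset=15
After 7 (read(4)): returned '', offset=15
After 8 (seek(13, SET)): offset=13
After 9 (tell()): offset=13
After 10 (seek(+0, CUR)): offset=13
After 11 (read(4)): returned 'TA', offset=15
After 12 (read(2)): returned '', offset=15

Answer: 15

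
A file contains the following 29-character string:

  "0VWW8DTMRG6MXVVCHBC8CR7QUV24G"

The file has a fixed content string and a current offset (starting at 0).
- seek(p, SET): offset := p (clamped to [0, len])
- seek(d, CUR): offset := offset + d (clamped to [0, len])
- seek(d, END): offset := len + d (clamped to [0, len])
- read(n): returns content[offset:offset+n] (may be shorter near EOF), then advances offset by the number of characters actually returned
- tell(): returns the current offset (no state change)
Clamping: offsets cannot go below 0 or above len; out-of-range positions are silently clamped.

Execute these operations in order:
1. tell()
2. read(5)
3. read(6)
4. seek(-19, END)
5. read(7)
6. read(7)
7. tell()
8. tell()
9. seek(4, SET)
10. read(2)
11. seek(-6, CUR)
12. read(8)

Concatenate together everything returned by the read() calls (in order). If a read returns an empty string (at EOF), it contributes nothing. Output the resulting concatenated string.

After 1 (tell()): offset=0
After 2 (read(5)): returned '0VWW8', offset=5
After 3 (read(6)): returned 'DTMRG6', offset=11
After 4 (seek(-19, END)): offset=10
After 5 (read(7)): returned '6MXVVCH', offset=17
After 6 (read(7)): returned 'BC8CR7Q', offset=24
After 7 (tell()): offset=24
After 8 (tell()): offset=24
After 9 (seek(4, SET)): offset=4
After 10 (read(2)): returned '8D', offset=6
After 11 (seek(-6, CUR)): offset=0
After 12 (read(8)): returned '0VWW8DTM', offset=8

Answer: 0VWW8DTMRG66MXVVCHBC8CR7Q8D0VWW8DTM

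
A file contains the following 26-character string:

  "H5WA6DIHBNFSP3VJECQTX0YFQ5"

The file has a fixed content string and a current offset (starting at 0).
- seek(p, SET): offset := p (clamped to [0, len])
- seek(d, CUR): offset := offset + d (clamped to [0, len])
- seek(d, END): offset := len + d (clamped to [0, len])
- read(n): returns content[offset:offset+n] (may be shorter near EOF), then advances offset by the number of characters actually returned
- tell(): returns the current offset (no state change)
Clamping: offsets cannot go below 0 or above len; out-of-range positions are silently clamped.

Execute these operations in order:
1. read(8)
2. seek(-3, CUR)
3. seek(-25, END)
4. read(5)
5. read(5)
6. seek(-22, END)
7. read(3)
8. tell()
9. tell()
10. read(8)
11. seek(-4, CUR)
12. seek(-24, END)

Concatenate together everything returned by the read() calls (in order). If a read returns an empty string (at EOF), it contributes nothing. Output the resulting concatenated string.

After 1 (read(8)): returned 'H5WA6DIH', offset=8
After 2 (seek(-3, CUR)): offset=5
After 3 (seek(-25, END)): offset=1
After 4 (read(5)): returned '5WA6D', offset=6
After 5 (read(5)): returned 'IHBNF', offset=11
After 6 (seek(-22, END)): offset=4
After 7 (read(3)): returned '6DI', offset=7
After 8 (tell()): offset=7
After 9 (tell()): offset=7
After 10 (read(8)): returned 'HBNFSP3V', offset=15
After 11 (seek(-4, CUR)): offset=11
After 12 (seek(-24, END)): offset=2

Answer: H5WA6DIH5WA6DIHBNF6DIHBNFSP3V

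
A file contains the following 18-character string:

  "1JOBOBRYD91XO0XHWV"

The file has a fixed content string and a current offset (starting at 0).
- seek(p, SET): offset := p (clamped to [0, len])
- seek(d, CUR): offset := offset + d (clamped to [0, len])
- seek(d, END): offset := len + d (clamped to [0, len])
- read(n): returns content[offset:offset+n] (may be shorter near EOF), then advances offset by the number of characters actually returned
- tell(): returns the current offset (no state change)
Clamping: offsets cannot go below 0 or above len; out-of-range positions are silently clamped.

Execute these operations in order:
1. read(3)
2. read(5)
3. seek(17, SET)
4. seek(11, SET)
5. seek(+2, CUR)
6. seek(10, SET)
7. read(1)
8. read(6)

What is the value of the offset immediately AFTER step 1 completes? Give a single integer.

After 1 (read(3)): returned '1JO', offset=3

Answer: 3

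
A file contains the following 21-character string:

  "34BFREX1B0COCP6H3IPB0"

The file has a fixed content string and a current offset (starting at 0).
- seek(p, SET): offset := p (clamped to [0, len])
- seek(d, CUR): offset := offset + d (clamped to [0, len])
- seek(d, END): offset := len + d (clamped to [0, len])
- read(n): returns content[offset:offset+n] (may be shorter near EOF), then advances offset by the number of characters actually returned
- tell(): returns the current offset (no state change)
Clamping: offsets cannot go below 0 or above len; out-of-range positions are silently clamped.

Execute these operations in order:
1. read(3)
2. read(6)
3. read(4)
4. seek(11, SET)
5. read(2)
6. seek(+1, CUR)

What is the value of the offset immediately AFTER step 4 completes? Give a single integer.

Answer: 11

Derivation:
After 1 (read(3)): returned '34B', offset=3
After 2 (read(6)): returned 'FREX1B', offset=9
After 3 (read(4)): returned '0COC', offset=13
After 4 (seek(11, SET)): offset=11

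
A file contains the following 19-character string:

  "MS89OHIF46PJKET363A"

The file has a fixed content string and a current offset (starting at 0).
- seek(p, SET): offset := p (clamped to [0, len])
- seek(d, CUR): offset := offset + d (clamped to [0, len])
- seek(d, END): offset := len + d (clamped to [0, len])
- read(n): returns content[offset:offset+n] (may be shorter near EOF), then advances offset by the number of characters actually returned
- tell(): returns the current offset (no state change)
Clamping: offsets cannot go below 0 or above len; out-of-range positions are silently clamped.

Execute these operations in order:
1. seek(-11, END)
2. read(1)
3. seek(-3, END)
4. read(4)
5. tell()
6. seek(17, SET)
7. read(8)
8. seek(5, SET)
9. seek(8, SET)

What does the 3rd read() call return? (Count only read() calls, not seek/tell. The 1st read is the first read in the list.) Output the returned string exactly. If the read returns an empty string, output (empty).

After 1 (seek(-11, END)): offset=8
After 2 (read(1)): returned '4', offset=9
After 3 (seek(-3, END)): offset=16
After 4 (read(4)): returned '63A', offset=19
After 5 (tell()): offset=19
After 6 (seek(17, SET)): offset=17
After 7 (read(8)): returned '3A', offset=19
After 8 (seek(5, SET)): offset=5
After 9 (seek(8, SET)): offset=8

Answer: 3A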